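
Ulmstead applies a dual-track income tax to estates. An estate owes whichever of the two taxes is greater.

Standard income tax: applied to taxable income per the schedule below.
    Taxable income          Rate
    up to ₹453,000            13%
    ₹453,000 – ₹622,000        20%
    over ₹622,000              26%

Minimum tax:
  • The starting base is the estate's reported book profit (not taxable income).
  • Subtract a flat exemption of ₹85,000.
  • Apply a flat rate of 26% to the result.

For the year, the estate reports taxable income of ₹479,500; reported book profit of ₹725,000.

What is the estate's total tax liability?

Minimum tax:
  Base (reported book profit): ₹725,000
  Less exemption ₹85,000 → base ₹640,000
  ₹640,000 × 26% = ₹166,400

Standard income tax:
  ₹453,000 × 13% = ₹58,890
  ₹26,500 × 20% = ₹5,300
  → ₹64,190

₹166,400 > ₹64,190, so the minimum tax is the binding amount.

₹166,400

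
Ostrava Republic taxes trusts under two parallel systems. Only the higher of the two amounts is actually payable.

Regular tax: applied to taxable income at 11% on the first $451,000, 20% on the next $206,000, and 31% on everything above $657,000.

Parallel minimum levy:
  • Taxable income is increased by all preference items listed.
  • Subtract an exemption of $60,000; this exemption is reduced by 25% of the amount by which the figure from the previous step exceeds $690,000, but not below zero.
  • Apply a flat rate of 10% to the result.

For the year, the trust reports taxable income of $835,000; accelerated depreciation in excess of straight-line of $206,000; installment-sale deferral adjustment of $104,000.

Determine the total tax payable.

$145,990

Parallel minimum levy:
  Adjusted income: $835,000 + $206,000 + $104,000 = $1,145,000
  Exemption: 25% × ($1,145,000 − $690,000) = $113,750 ≥ $60,000, so the exemption is fully phased out
  Base: $1,145,000 − $0 = $1,145,000
  $1,145,000 × 10% = $114,500

Regular tax:
  $451,000 × 11% = $49,610
  $206,000 × 20% = $41,200
  $178,000 × 31% = $55,180
  → $145,990

$145,990 > $114,500, so the regular tax governs.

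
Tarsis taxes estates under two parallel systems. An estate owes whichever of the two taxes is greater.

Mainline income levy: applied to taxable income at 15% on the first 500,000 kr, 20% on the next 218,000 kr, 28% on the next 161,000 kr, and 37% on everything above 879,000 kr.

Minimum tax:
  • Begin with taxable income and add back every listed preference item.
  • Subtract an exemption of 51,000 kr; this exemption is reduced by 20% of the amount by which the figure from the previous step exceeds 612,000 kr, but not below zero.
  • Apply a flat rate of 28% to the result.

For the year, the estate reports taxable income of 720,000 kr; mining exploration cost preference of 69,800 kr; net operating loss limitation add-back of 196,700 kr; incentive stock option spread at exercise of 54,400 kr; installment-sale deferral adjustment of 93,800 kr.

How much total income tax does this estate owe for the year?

317,716 kr

Mainline income levy:
  500,000 kr × 15% = 75,000 kr
  218,000 kr × 20% = 43,600 kr
  2,000 kr × 28% = 560 kr
  → 119,160 kr

Minimum tax:
  Adjusted income: 720,000 kr + 69,800 kr + 196,700 kr + 54,400 kr + 93,800 kr = 1,134,700 kr
  Exemption: 20% × (1,134,700 kr − 612,000 kr) = 104,540 kr ≥ 51,000 kr, so the exemption is fully phased out
  Base: 1,134,700 kr − 0 kr = 1,134,700 kr
  1,134,700 kr × 28% = 317,716 kr

317,716 kr > 119,160 kr, so the minimum tax is the binding amount.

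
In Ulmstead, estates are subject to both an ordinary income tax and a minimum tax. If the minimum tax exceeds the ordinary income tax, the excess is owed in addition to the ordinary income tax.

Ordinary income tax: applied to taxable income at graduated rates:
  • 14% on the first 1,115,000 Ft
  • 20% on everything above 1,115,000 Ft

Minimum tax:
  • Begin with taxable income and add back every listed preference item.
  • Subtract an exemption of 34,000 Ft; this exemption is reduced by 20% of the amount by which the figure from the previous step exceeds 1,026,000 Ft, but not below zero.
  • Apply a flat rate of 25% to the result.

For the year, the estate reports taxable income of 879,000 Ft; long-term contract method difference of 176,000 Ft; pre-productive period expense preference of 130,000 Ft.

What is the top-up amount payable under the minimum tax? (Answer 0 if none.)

Minimum tax:
  Adjusted income: 879,000 Ft + 176,000 Ft + 130,000 Ft = 1,185,000 Ft
  Exemption: 34,000 Ft − 20% × (1,185,000 Ft − 1,026,000 Ft) = 34,000 Ft − 31,800 Ft = 2,200 Ft
  Base: 1,185,000 Ft − 2,200 Ft = 1,182,800 Ft
  1,182,800 Ft × 25% = 295,700 Ft

Ordinary income tax:
  879,000 Ft × 14% = 123,060 Ft

Excess of minimum tax over ordinary income tax: 295,700 Ft − 123,060 Ft = 172,640 Ft.

172,640 Ft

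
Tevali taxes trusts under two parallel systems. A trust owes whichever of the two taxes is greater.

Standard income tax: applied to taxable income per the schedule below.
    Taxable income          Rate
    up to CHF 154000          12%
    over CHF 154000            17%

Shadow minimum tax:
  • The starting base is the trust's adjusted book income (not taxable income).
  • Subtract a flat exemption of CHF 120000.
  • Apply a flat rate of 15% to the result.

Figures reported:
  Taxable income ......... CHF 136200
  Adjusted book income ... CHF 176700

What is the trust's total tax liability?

CHF 16344

Standard income tax:
  CHF 136200 × 12% = CHF 16344

Shadow minimum tax:
  Base (adjusted book income): CHF 176700
  Less exemption CHF 120000 → base CHF 56700
  CHF 56700 × 15% = CHF 8505

CHF 16344 > CHF 8505, so the standard income tax governs.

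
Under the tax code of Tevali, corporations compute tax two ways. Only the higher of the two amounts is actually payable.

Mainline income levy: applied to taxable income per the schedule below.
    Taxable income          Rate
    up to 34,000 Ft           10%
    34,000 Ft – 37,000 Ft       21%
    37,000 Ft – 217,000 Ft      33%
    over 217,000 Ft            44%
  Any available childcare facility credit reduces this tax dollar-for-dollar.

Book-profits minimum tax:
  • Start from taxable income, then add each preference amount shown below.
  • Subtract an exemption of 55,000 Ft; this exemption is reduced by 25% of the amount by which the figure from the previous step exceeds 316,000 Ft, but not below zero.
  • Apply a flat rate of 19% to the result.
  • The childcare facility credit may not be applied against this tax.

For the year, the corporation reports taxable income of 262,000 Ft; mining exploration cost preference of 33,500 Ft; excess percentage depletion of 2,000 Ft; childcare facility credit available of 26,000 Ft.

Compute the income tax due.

Book-profits minimum tax:
  Adjusted income: 262,000 Ft + 33,500 Ft + 2,000 Ft = 297,500 Ft
  Exemption: 297,500 Ft ≤ 316,000 Ft, so full 55,000 Ft applies
  Base: 297,500 Ft − 55,000 Ft = 242,500 Ft
  242,500 Ft × 19% = 46,075 Ft

Mainline income levy:
  34,000 Ft × 10% = 3,400 Ft
  3,000 Ft × 21% = 630 Ft
  180,000 Ft × 33% = 59,400 Ft
  45,000 Ft × 44% = 19,800 Ft
  → 83,230 Ft
  Less childcare facility credit 26,000 Ft → 57,230 Ft

57,230 Ft > 46,075 Ft, so the mainline income levy governs.

57,230 Ft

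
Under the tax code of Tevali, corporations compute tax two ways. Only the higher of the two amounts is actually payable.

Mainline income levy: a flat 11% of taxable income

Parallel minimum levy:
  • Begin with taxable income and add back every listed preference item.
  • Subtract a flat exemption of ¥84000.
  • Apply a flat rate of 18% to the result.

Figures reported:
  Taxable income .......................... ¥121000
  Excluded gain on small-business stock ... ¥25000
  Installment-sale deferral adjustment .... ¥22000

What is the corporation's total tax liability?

¥15120

Mainline income levy:
  ¥121000 × 11% = ¥13310

Parallel minimum levy:
  Adjusted income: ¥121000 + ¥25000 + ¥22000 = ¥168000
  Less exemption ¥84000 → base ¥84000
  ¥84000 × 18% = ¥15120

¥15120 > ¥13310, so the parallel minimum levy is the binding amount.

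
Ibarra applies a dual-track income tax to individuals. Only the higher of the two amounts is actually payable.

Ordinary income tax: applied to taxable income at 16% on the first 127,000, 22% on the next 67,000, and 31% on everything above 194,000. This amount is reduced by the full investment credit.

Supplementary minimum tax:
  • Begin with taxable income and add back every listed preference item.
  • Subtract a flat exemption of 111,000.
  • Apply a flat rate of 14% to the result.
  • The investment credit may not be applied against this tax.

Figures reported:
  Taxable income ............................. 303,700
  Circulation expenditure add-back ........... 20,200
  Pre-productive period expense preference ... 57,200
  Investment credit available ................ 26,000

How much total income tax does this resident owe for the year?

Ordinary income tax:
  127,000 × 16% = 20,320
  67,000 × 22% = 14,740
  109,700 × 31% = 34,007
  → 69,067
  Less investment credit 26,000 → 43,067

Supplementary minimum tax:
  Adjusted income: 303,700 + 20,200 + 57,200 = 381,100
  Less exemption 111,000 → base 270,100
  270,100 × 14% = 37,814

43,067 > 37,814, so the ordinary income tax governs.

43,067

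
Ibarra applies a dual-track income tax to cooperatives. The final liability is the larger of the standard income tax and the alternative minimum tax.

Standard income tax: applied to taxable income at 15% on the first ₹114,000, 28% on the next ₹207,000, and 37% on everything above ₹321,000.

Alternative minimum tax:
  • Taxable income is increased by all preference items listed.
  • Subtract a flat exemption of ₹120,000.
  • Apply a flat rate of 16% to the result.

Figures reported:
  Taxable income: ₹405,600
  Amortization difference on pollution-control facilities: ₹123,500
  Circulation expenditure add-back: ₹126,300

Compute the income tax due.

Standard income tax:
  ₹114,000 × 15% = ₹17,100
  ₹207,000 × 28% = ₹57,960
  ₹84,600 × 37% = ₹31,302
  → ₹106,362

Alternative minimum tax:
  Adjusted income: ₹405,600 + ₹123,500 + ₹126,300 = ₹655,400
  Less exemption ₹120,000 → base ₹535,400
  ₹535,400 × 16% = ₹85,664

₹106,362 > ₹85,664, so the standard income tax governs.

₹106,362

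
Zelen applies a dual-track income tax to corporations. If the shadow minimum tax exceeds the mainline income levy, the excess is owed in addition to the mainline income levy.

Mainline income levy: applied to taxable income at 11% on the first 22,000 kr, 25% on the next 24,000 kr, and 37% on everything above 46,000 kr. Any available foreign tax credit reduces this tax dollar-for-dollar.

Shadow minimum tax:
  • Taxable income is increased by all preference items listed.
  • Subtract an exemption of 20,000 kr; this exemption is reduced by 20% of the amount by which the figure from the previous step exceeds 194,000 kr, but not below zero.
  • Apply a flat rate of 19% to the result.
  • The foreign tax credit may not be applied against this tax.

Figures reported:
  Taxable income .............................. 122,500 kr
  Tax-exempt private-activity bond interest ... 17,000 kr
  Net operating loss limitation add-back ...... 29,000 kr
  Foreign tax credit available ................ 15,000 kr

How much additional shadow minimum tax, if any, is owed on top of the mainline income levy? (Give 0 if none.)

Mainline income levy:
  22,000 kr × 11% = 2,420 kr
  24,000 kr × 25% = 6,000 kr
  76,500 kr × 37% = 28,305 kr
  → 36,725 kr
  Less foreign tax credit 15,000 kr → 21,725 kr

Shadow minimum tax:
  Adjusted income: 122,500 kr + 17,000 kr + 29,000 kr = 168,500 kr
  Exemption: 168,500 kr ≤ 194,000 kr, so full 20,000 kr applies
  Base: 168,500 kr − 20,000 kr = 148,500 kr
  148,500 kr × 19% = 28,215 kr

Excess of shadow minimum tax over mainline income levy: 28,215 kr − 21,725 kr = 6,490 kr.

6,490 kr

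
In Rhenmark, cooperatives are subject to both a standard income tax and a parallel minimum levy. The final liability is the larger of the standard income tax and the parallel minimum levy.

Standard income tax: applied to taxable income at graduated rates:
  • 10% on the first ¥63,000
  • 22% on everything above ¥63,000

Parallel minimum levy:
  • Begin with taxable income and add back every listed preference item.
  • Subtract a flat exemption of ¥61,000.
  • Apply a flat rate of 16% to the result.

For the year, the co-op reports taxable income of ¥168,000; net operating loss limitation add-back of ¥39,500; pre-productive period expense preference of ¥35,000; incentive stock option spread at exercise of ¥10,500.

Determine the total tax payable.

Parallel minimum levy:
  Adjusted income: ¥168,000 + ¥39,500 + ¥35,000 + ¥10,500 = ¥253,000
  Less exemption ¥61,000 → base ¥192,000
  ¥192,000 × 16% = ¥30,720

Standard income tax:
  ¥63,000 × 10% = ¥6,300
  ¥105,000 × 22% = ¥23,100
  → ¥29,400

¥30,720 > ¥29,400, so the parallel minimum levy is the binding amount.

¥30,720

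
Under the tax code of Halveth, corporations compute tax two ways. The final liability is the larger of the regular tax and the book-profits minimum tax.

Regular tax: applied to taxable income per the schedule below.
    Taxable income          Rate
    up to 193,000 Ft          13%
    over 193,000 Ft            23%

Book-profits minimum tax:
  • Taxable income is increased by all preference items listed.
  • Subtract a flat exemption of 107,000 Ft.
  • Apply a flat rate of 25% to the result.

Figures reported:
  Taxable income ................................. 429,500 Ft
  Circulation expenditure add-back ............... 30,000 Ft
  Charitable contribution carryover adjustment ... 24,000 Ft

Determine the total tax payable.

94,125 Ft

Book-profits minimum tax:
  Adjusted income: 429,500 Ft + 30,000 Ft + 24,000 Ft = 483,500 Ft
  Less exemption 107,000 Ft → base 376,500 Ft
  376,500 Ft × 25% = 94,125 Ft

Regular tax:
  193,000 Ft × 13% = 25,090 Ft
  236,500 Ft × 23% = 54,395 Ft
  → 79,485 Ft

94,125 Ft > 79,485 Ft, so the book-profits minimum tax is the binding amount.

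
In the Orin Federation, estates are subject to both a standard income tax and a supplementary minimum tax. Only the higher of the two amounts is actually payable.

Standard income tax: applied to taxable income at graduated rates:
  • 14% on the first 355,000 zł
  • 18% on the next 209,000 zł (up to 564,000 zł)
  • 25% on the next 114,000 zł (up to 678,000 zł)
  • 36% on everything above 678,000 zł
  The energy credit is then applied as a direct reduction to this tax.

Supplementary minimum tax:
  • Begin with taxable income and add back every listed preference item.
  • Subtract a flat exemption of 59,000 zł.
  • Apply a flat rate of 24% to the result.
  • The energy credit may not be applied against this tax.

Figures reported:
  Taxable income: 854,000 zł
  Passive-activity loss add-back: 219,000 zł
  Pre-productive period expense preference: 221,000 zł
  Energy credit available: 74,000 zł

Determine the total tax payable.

296,400 zł

Standard income tax:
  355,000 zł × 14% = 49,700 zł
  209,000 zł × 18% = 37,620 zł
  114,000 zł × 25% = 28,500 zł
  176,000 zł × 36% = 63,360 zł
  → 179,180 zł
  Less energy credit 74,000 zł → 105,180 zł

Supplementary minimum tax:
  Adjusted income: 854,000 zł + 219,000 zł + 221,000 zł = 1,294,000 zł
  Less exemption 59,000 zł → base 1,235,000 zł
  1,235,000 zł × 24% = 296,400 zł

296,400 zł > 105,180 zł, so the supplementary minimum tax is the binding amount.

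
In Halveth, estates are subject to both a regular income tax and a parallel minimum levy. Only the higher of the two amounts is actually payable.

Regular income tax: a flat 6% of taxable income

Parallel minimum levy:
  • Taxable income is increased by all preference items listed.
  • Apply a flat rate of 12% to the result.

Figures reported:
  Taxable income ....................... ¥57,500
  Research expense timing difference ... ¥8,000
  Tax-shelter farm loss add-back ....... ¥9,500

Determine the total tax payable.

¥9,000

Parallel minimum levy:
  Adjusted income: ¥57,500 + ¥8,000 + ¥9,500 = ¥75,000
  ¥75,000 × 12% = ¥9,000

Regular income tax:
  ¥57,500 × 6% = ¥3,450

¥9,000 > ¥3,450, so the parallel minimum levy is the binding amount.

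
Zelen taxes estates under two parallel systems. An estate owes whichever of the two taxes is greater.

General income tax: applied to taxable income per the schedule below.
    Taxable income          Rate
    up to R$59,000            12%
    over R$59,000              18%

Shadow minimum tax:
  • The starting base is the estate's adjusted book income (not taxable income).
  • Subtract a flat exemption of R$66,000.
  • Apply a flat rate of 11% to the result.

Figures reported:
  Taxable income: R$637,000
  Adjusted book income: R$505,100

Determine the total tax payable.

Shadow minimum tax:
  Base (adjusted book income): R$505,100
  Less exemption R$66,000 → base R$439,100
  R$439,100 × 11% = R$48,301

General income tax:
  R$59,000 × 12% = R$7,080
  R$578,000 × 18% = R$104,040
  → R$111,120

R$111,120 > R$48,301, so the general income tax governs.

R$111,120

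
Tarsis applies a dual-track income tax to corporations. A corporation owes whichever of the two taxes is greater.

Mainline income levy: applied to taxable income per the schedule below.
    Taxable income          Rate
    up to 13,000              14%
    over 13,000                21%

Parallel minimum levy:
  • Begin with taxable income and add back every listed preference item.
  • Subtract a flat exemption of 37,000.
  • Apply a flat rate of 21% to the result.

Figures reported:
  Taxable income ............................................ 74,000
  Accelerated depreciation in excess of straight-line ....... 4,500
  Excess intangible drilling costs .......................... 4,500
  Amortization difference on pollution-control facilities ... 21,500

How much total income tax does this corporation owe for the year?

14,630

Mainline income levy:
  13,000 × 14% = 1,820
  61,000 × 21% = 12,810
  → 14,630

Parallel minimum levy:
  Adjusted income: 74,000 + 4,500 + 4,500 + 21,500 = 104,500
  Less exemption 37,000 → base 67,500
  67,500 × 21% = 14,175

14,630 > 14,175, so the mainline income levy governs.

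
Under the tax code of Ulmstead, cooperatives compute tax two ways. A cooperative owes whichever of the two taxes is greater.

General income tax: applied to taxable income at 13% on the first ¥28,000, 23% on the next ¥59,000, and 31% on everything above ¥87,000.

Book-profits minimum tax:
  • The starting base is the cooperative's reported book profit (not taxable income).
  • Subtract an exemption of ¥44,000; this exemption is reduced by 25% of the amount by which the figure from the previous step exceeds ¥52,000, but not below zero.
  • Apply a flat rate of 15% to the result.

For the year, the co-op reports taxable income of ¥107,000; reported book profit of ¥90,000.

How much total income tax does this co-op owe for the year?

General income tax:
  ¥28,000 × 13% = ¥3,640
  ¥59,000 × 23% = ¥13,570
  ¥20,000 × 31% = ¥6,200
  → ¥23,410

Book-profits minimum tax:
  Base (reported book profit): ¥90,000
  Exemption: ¥44,000 − 25% × (¥90,000 − ¥52,000) = ¥44,000 − ¥9,500 = ¥34,500
  Base: ¥90,000 − ¥34,500 = ¥55,500
  ¥55,500 × 15% = ¥8,325

¥23,410 > ¥8,325, so the general income tax governs.

¥23,410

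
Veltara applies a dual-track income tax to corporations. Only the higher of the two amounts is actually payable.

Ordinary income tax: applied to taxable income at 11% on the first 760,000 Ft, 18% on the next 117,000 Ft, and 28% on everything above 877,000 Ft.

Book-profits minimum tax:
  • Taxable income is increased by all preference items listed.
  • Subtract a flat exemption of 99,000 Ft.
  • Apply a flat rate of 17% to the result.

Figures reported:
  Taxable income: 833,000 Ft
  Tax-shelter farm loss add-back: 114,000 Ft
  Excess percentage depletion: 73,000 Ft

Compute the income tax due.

156,570 Ft

Book-profits minimum tax:
  Adjusted income: 833,000 Ft + 114,000 Ft + 73,000 Ft = 1,020,000 Ft
  Less exemption 99,000 Ft → base 921,000 Ft
  921,000 Ft × 17% = 156,570 Ft

Ordinary income tax:
  760,000 Ft × 11% = 83,600 Ft
  73,000 Ft × 18% = 13,140 Ft
  → 96,740 Ft

156,570 Ft > 96,740 Ft, so the book-profits minimum tax is the binding amount.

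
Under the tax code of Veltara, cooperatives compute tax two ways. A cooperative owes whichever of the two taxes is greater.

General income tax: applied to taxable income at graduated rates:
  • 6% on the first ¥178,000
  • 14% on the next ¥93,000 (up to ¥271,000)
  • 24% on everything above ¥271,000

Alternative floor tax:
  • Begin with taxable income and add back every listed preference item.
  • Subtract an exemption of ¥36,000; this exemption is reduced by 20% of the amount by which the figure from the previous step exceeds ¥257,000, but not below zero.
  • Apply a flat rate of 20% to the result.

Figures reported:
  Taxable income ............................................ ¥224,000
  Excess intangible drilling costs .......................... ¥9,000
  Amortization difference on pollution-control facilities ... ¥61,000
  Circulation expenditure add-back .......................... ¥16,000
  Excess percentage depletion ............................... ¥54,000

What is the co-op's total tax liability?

General income tax:
  ¥178,000 × 6% = ¥10,680
  ¥46,000 × 14% = ¥6,440
  → ¥17,120

Alternative floor tax:
  Adjusted income: ¥224,000 + ¥9,000 + ¥61,000 + ¥16,000 + ¥54,000 = ¥364,000
  Exemption: ¥36,000 − 20% × (¥364,000 − ¥257,000) = ¥36,000 − ¥21,400 = ¥14,600
  Base: ¥364,000 − ¥14,600 = ¥349,400
  ¥349,400 × 20% = ¥69,880

¥69,880 > ¥17,120, so the alternative floor tax is the binding amount.

¥69,880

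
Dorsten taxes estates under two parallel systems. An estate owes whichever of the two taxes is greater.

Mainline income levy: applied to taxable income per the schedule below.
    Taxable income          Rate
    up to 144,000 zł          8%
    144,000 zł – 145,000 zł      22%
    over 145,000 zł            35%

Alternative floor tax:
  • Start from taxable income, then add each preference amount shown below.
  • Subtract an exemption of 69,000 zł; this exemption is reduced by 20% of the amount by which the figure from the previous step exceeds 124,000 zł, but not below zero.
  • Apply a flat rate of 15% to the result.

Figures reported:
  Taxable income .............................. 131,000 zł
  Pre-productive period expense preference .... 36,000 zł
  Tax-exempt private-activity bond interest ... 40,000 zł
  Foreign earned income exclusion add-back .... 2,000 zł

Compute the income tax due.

23,550 zł

Alternative floor tax:
  Adjusted income: 131,000 zł + 36,000 zł + 40,000 zł + 2,000 zł = 209,000 zł
  Exemption: 69,000 zł − 20% × (209,000 zł − 124,000 zł) = 69,000 zł − 17,000 zł = 52,000 zł
  Base: 209,000 zł − 52,000 zł = 157,000 zł
  157,000 zł × 15% = 23,550 zł

Mainline income levy:
  131,000 zł × 8% = 10,480 zł

23,550 zł > 10,480 zł, so the alternative floor tax is the binding amount.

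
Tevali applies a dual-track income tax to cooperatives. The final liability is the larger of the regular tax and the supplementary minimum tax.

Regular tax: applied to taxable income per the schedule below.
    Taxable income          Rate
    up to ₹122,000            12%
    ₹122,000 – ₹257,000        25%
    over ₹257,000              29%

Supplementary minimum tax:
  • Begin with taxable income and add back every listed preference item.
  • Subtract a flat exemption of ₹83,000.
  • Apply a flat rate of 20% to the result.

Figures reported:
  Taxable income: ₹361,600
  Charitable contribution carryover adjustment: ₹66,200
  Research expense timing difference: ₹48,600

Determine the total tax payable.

₹78,724

Supplementary minimum tax:
  Adjusted income: ₹361,600 + ₹66,200 + ₹48,600 = ₹476,400
  Less exemption ₹83,000 → base ₹393,400
  ₹393,400 × 20% = ₹78,680

Regular tax:
  ₹122,000 × 12% = ₹14,640
  ₹135,000 × 25% = ₹33,750
  ₹104,600 × 29% = ₹30,334
  → ₹78,724

₹78,724 > ₹78,680, so the regular tax governs.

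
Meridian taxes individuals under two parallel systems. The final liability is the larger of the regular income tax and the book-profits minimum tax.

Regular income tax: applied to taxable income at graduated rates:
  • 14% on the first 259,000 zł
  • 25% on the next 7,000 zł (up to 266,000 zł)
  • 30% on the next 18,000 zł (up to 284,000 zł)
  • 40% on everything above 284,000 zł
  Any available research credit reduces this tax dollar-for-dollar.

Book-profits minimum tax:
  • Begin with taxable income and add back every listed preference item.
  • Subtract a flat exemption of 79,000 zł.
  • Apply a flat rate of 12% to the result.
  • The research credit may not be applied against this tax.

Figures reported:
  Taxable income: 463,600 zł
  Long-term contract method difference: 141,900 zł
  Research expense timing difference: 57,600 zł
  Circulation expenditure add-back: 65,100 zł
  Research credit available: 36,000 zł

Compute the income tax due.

79,250 zł

Regular income tax:
  259,000 zł × 14% = 36,260 zł
  7,000 zł × 25% = 1,750 zł
  18,000 zł × 30% = 5,400 zł
  179,600 zł × 40% = 71,840 zł
  → 115,250 zł
  Less research credit 36,000 zł → 79,250 zł

Book-profits minimum tax:
  Adjusted income: 463,600 zł + 141,900 zł + 57,600 zł + 65,100 zł = 728,200 zł
  Less exemption 79,000 zł → base 649,200 zł
  649,200 zł × 12% = 77,904 zł

79,250 zł > 77,904 zł, so the regular income tax governs.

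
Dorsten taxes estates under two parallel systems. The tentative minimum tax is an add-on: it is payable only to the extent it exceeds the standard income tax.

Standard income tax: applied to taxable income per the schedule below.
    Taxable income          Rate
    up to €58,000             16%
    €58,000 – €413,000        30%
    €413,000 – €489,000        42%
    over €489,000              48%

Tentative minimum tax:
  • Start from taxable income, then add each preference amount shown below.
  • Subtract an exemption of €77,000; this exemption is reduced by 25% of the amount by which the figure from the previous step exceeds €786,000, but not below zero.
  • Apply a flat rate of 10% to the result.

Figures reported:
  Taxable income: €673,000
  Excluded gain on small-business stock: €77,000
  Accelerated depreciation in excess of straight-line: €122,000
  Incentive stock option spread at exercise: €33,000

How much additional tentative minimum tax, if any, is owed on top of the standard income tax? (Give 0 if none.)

Standard income tax:
  €58,000 × 16% = €9,280
  €355,000 × 30% = €106,500
  €76,000 × 42% = €31,920
  €184,000 × 48% = €88,320
  → €236,020

Tentative minimum tax:
  Adjusted income: €673,000 + €77,000 + €122,000 + €33,000 = €905,000
  Exemption: €77,000 − 25% × (€905,000 − €786,000) = €77,000 − €29,750 = €47,250
  Base: €905,000 − €47,250 = €857,750
  €857,750 × 10% = €85,775

€85,775 ≤ €236,020, so no add-on is due.

€0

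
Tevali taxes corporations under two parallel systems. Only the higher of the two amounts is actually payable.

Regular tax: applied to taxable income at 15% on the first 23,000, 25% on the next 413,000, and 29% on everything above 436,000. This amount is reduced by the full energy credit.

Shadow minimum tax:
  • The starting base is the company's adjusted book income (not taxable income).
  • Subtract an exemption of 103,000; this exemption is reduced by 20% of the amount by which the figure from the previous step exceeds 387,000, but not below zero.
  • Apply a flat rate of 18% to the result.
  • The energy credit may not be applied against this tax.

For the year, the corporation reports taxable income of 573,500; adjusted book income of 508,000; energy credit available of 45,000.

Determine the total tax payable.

Shadow minimum tax:
  Base (adjusted book income): 508,000
  Exemption: 103,000 − 20% × (508,000 − 387,000) = 103,000 − 24,200 = 78,800
  Base: 508,000 − 78,800 = 429,200
  429,200 × 18% = 77,256

Regular tax:
  23,000 × 15% = 3,450
  413,000 × 25% = 103,250
  137,500 × 29% = 39,875
  → 146,575
  Less energy credit 45,000 → 101,575

101,575 > 77,256, so the regular tax governs.

101,575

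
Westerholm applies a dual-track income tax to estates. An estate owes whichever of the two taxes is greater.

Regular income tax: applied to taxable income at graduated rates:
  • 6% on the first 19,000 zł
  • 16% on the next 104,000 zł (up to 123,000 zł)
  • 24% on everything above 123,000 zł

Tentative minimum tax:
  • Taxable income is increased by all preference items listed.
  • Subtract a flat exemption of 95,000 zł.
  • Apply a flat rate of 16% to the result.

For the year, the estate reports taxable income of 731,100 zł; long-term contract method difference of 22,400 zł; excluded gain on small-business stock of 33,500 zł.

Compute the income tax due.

Regular income tax:
  19,000 zł × 6% = 1,140 zł
  104,000 zł × 16% = 16,640 zł
  608,100 zł × 24% = 145,944 zł
  → 163,724 zł

Tentative minimum tax:
  Adjusted income: 731,100 zł + 22,400 zł + 33,500 zł = 787,000 zł
  Less exemption 95,000 zł → base 692,000 zł
  692,000 zł × 16% = 110,720 zł

163,724 zł > 110,720 zł, so the regular income tax governs.

163,724 zł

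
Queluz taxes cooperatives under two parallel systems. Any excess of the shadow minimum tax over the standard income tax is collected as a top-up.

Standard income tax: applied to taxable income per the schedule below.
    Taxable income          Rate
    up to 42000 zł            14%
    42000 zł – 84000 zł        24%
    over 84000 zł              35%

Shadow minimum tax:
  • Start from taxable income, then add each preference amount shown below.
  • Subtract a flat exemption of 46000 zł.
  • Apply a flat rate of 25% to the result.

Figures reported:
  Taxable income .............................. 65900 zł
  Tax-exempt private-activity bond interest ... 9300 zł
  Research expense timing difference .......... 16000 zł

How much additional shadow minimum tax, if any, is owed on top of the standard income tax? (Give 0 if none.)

0 zł

Shadow minimum tax:
  Adjusted income: 65900 zł + 9300 zł + 16000 zł = 91200 zł
  Less exemption 46000 zł → base 45200 zł
  45200 zł × 25% = 11300 zł

Standard income tax:
  42000 zł × 14% = 5880 zł
  23900 zł × 24% = 5736 zł
  → 11616 zł

11300 zł ≤ 11616 zł, so no add-on is due.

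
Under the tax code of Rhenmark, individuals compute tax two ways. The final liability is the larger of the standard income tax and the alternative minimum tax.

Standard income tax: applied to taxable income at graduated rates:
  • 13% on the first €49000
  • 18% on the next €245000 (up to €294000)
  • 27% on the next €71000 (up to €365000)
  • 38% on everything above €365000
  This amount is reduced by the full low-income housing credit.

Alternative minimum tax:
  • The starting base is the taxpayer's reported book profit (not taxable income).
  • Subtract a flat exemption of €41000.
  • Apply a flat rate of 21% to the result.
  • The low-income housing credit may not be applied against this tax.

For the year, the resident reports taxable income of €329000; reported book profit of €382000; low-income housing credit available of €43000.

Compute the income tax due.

Standard income tax:
  €49000 × 13% = €6370
  €245000 × 18% = €44100
  €35000 × 27% = €9450
  → €59920
  Less low-income housing credit €43000 → €16920

Alternative minimum tax:
  Base (reported book profit): €382000
  Less exemption €41000 → base €341000
  €341000 × 21% = €71610

€71610 > €16920, so the alternative minimum tax is the binding amount.

€71610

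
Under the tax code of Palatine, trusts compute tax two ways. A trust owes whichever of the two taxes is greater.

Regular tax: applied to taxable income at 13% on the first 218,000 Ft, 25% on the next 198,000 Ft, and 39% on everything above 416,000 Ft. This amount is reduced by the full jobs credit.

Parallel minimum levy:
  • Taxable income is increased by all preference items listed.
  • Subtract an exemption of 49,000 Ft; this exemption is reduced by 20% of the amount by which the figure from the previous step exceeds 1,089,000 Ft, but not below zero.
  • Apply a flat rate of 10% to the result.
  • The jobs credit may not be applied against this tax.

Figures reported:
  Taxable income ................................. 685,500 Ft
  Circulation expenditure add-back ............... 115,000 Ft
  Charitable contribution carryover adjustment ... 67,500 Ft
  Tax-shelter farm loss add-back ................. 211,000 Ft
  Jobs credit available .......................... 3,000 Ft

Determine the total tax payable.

179,945 Ft

Regular tax:
  218,000 Ft × 13% = 28,340 Ft
  198,000 Ft × 25% = 49,500 Ft
  269,500 Ft × 39% = 105,105 Ft
  → 182,945 Ft
  Less jobs credit 3,000 Ft → 179,945 Ft

Parallel minimum levy:
  Adjusted income: 685,500 Ft + 115,000 Ft + 67,500 Ft + 211,000 Ft = 1,079,000 Ft
  Exemption: 1,079,000 Ft ≤ 1,089,000 Ft, so full 49,000 Ft applies
  Base: 1,079,000 Ft − 49,000 Ft = 1,030,000 Ft
  1,030,000 Ft × 10% = 103,000 Ft

179,945 Ft > 103,000 Ft, so the regular tax governs.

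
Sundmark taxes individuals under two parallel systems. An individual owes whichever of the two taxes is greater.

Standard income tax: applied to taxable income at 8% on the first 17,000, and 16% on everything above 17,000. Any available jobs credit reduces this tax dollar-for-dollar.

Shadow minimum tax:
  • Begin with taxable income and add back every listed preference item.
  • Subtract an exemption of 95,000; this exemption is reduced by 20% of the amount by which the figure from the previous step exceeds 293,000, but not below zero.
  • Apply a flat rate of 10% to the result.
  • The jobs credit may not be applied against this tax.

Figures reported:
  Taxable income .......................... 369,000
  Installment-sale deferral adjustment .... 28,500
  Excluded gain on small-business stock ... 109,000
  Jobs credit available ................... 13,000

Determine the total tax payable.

45,420

Standard income tax:
  17,000 × 8% = 1,360
  352,000 × 16% = 56,320
  → 57,680
  Less jobs credit 13,000 → 44,680

Shadow minimum tax:
  Adjusted income: 369,000 + 28,500 + 109,000 = 506,500
  Exemption: 95,000 − 20% × (506,500 − 293,000) = 95,000 − 42,700 = 52,300
  Base: 506,500 − 52,300 = 454,200
  454,200 × 10% = 45,420

45,420 > 44,680, so the shadow minimum tax is the binding amount.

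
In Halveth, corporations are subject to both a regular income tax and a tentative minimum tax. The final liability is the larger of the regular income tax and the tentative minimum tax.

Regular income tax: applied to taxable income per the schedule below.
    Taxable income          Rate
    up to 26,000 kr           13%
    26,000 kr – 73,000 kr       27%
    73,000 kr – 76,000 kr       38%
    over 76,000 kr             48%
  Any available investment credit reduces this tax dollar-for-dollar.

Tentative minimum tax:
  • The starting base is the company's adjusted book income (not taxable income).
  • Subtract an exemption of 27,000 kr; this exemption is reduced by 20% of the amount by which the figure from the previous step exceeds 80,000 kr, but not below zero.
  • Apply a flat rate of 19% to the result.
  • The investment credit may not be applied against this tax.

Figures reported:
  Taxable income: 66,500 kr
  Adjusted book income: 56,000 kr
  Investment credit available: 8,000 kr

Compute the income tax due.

6,315 kr

Regular income tax:
  26,000 kr × 13% = 3,380 kr
  40,500 kr × 27% = 10,935 kr
  → 14,315 kr
  Less investment credit 8,000 kr → 6,315 kr

Tentative minimum tax:
  Base (adjusted book income): 56,000 kr
  Exemption: 56,000 kr ≤ 80,000 kr, so full 27,000 kr applies
  Base: 56,000 kr − 27,000 kr = 29,000 kr
  29,000 kr × 19% = 5,510 kr

6,315 kr > 5,510 kr, so the regular income tax governs.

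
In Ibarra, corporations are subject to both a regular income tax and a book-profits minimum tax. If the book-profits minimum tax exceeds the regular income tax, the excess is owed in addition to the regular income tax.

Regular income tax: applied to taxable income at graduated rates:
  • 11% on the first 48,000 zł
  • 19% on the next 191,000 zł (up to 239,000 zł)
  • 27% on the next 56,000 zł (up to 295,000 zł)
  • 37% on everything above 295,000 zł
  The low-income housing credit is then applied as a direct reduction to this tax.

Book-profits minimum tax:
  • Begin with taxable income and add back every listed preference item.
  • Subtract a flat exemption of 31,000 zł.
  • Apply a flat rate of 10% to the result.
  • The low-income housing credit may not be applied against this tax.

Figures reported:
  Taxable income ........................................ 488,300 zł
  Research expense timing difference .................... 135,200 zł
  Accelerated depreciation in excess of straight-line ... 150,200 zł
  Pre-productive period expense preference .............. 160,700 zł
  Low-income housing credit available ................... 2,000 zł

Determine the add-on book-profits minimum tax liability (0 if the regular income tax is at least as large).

Book-profits minimum tax:
  Adjusted income: 488,300 zł + 135,200 zł + 150,200 zł + 160,700 zł = 934,400 zł
  Less exemption 31,000 zł → base 903,400 zł
  903,400 zł × 10% = 90,340 zł

Regular income tax:
  48,000 zł × 11% = 5,280 zł
  191,000 zł × 19% = 36,290 zł
  56,000 zł × 27% = 15,120 zł
  193,300 zł × 37% = 71,521 zł
  → 128,211 zł
  Less low-income housing credit 2,000 zł → 126,211 zł

90,340 zł ≤ 126,211 zł, so no add-on is due.

0 zł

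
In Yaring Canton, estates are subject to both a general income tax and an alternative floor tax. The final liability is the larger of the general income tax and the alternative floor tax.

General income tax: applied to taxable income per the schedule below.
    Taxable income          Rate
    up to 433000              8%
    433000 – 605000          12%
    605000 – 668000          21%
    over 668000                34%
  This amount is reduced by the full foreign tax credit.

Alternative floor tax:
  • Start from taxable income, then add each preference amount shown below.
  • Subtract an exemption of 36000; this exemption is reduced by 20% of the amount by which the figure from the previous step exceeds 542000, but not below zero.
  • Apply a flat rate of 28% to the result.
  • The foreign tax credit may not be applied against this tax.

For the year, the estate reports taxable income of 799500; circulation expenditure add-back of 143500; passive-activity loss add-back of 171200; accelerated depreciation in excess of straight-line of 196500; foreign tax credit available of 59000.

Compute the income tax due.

366996

General income tax:
  433000 × 8% = 34640
  172000 × 12% = 20640
  63000 × 21% = 13230
  131500 × 34% = 44710
  → 113220
  Less foreign tax credit 59000 → 54220

Alternative floor tax:
  Adjusted income: 799500 + 143500 + 171200 + 196500 = 1310700
  Exemption: 20% × (1310700 − 542000) = 153740 ≥ 36000, so the exemption is fully phased out
  Base: 1310700 − 0 = 1310700
  1310700 × 28% = 366996

366996 > 54220, so the alternative floor tax is the binding amount.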